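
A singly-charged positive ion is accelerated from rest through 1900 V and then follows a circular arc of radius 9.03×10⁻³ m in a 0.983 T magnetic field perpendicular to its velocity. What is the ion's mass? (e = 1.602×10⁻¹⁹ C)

Combine |q|V = ½mv² and r = mv/(|q|B): eliminate v to get m = qB²r²/(2V).
m = (1.602×10⁻¹⁹)(0.983)²(9.03×10⁻³)²/(2·1900) ≈ 3.32×10⁻²⁷ kg.

m ≈ 3.32×10⁻²⁷ kg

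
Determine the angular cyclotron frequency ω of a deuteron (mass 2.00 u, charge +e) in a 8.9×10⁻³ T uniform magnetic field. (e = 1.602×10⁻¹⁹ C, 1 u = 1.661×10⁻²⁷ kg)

ω ≈ 4.3×10⁵ rad/s

ω = |q|B/m.
ω = (1.602×10⁻¹⁹)(8.9×10⁻³)/3.322×10⁻²⁷ ≈ 4.3×10⁵ rad/s.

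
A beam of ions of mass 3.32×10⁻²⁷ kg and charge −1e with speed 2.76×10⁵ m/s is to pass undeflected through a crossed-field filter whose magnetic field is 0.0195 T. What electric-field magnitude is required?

E = 5380 V/m

For straight-line motion qE = qvB, so E = vB.
E = 2.76×10⁵ × 0.0195 = 5380 V/m.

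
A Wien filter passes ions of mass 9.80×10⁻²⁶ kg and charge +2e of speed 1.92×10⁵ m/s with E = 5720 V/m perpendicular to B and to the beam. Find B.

B = 0.0298 T

Balance of forces in the selector: qE = qvB ⇒ B = E/v.
B = 5720/1.92×10⁵ = 0.0298 T.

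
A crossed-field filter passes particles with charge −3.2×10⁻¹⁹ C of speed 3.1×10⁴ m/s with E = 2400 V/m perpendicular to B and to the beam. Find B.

Balance of forces in the selector: qE = qvB ⇒ B = E/v.
B = 2400/3.1×10⁴ = 0.077 T.

B = 0.077 T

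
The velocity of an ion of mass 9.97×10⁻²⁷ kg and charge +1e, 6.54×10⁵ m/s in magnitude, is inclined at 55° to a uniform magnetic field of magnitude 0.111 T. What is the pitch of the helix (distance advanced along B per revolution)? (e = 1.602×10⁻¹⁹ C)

p ≈ 1.32 m

v∥ = v cosθ = 6.54×10⁵·cos55° ≈ 3.751×10⁵ m/s.
T = 2πm/(|q|B) = 2π(9.97×10⁻²⁷)/((1.602×10⁻¹⁹)(0.111)) ≈ 3.523×10⁻⁶ s.
pitch = v∥ T = (3.751×10⁵)(3.523×10⁻⁶) ≈ 1.32 m.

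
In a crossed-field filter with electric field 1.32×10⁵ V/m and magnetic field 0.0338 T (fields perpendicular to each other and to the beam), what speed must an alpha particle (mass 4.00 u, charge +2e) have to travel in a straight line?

Straight-line motion ⇒ electric and magnetic forces cancel, so E = vB.
v = E/B = 1.32×10⁵/0.0338 = 3.91×10⁶ m/s.

v = 3.91×10⁶ m/s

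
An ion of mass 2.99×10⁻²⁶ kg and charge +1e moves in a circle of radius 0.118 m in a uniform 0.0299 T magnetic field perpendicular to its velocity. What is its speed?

From |q|vB = mv²/r, v = |q|Br/m.
v = (1.602×10⁻¹⁹)(0.0299)(0.118)/2.99×10⁻²⁶ ≈ 1.89×10⁴ m/s.

v ≈ 1.89×10⁴ m/s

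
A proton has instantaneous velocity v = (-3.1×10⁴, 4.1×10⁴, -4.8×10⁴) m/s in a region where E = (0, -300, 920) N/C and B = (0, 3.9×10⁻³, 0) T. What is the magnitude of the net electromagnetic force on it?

|F| ≈ 1.40×10⁻¹⁶ N

v×B = (187, 0, -121) N/C.
E + v×B = (187, -300, 799) N/C.
F = q(E + v×B) = (1.602×10⁻¹⁹ C)·(187, -300, 799) = (3.00×10⁻¹⁷, -4.81×10⁻¹⁷, 1.28×10⁻¹⁶) N.
|F| = 1.40×10⁻¹⁶ N.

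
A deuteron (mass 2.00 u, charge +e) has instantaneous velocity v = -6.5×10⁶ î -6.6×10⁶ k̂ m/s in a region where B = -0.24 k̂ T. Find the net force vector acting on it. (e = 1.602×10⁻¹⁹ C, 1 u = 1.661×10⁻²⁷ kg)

v×B = (0, -1.56×10⁶, 0) N/C.
F = q v×B = (1.602×10⁻¹⁹ C)·(0, -1.56×10⁶, 0) = (0, -2.50×10⁻¹³, 0) N.

F ≈ (0, -2.50×10⁻¹³, 0) N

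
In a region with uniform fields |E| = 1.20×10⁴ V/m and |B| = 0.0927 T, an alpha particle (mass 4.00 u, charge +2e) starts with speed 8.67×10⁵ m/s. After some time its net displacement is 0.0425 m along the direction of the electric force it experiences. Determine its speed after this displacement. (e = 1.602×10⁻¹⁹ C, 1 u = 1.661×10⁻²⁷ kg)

v_f ≈ 8.95×10⁵ m/s

B does no work; ΔKE = |q|E d.
½mv_f² = ½mv₀² + |q|Ed = ½(6.644×10⁻²⁷)(8.67×10⁵)² + (3.204×10⁻¹⁹)(1.20×10⁴)(0.0425) ≈ 2.497×10⁻¹⁵ J + 1.634×10⁻¹⁶ J ≈ 2.661×10⁻¹⁵ J.
v_f = √(2·2.661×10⁻¹⁵/6.644×10⁻²⁷) ≈ 8.95×10⁵ m/s.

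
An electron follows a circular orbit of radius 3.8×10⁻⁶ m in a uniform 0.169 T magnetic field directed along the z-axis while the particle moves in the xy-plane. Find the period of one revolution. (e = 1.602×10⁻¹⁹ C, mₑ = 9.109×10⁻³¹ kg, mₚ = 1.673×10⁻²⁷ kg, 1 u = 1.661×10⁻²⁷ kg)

The cyclotron period depends only on m, q, B: T = 2πm/(|q|B).
T = 2π(9.109×10⁻³¹)/((1.602×10⁻¹⁹)(0.169)) ≈ 2.11×10⁻¹⁰ s.

T ≈ 2.11×10⁻¹⁰ s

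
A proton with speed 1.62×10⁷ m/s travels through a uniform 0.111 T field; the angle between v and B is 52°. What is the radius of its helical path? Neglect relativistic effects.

r ≈ 1.20 m

v⊥ = v sinθ = 1.62×10⁷·sin52° ≈ 1.277×10⁷ m/s.
r = m v⊥/(|q|B) = (1.673×10⁻²⁷)(1.277×10⁷)/((1.602×10⁻¹⁹)(0.111)) ≈ 1.20 m.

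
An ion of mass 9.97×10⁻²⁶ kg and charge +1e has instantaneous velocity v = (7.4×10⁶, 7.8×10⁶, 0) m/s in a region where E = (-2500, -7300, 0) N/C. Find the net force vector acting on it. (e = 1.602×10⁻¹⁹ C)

Only an electric field acts, so F = qE = (1.602×10⁻¹⁹ C)·(-2500, -7300, 0) = (-4.00×10⁻¹⁶, -1.17×10⁻¹⁵, 0) N.

F ≈ (-4.00×10⁻¹⁶, -1.17×10⁻¹⁵, 0) N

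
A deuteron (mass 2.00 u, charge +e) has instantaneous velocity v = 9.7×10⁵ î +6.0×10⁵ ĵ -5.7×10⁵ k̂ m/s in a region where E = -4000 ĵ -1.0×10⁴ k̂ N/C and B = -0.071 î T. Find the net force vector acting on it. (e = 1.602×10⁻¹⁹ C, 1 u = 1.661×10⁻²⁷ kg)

F ≈ (0, 5.84×10⁻¹⁵, 5.22×10⁻¹⁵) N

v×B = (0, 4.05×10⁴, 4.26×10⁴) N/C.
E + v×B = (0, 3.65×10⁴, 3.26×10⁴) N/C.
F = q(E + v×B) = (1.602×10⁻¹⁹ C)·(0, 3.65×10⁴, 3.26×10⁴) = (0, 5.84×10⁻¹⁵, 5.22×10⁻¹⁵) N.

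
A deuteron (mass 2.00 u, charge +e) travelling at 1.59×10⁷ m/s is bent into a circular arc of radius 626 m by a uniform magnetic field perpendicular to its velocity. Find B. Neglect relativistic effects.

From |q|vB = mv²/r, B = mv/(|q|r).
B = (3.322×10⁻²⁷)(1.59×10⁷)/((1.602×10⁻¹⁹)(626)) ≈ 5.27×10⁻⁴ T.

B ≈ 5.27×10⁻⁴ T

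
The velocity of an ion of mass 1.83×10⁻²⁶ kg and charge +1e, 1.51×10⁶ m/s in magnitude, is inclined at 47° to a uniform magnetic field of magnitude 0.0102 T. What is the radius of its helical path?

r ≈ 12.4 m

v⊥ = v sinθ = 1.51×10⁶·sin47° ≈ 1.104×10⁶ m/s.
r = m v⊥/(|q|B) = (1.83×10⁻²⁶)(1.104×10⁶)/((1.602×10⁻¹⁹)(0.0102)) ≈ 12.4 m.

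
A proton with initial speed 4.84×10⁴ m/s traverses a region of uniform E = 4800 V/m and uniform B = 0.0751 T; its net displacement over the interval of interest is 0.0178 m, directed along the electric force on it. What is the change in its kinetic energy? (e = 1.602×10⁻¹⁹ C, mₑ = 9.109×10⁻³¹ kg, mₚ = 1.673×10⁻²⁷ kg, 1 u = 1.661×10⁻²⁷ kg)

The magnetic force is always ⟂ v and does no work; only the electric force changes KE.
ΔKE = F_E · d = |q|E d = (1.602×10⁻¹⁹)(4800)(0.0178) ≈ 1.37×10⁻¹⁷ J.

ΔKE ≈ 1.37×10⁻¹⁷ J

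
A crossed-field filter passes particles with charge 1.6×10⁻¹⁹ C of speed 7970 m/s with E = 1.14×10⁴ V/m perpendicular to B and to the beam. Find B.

Balance of forces in the selector: qE = qvB ⇒ B = E/v.
B = 1.14×10⁴/7970 = 1.43 T.

B = 1.43 T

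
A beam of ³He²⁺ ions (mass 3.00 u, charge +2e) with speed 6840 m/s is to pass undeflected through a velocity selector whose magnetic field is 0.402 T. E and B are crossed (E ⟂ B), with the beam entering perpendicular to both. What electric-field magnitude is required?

For straight-line motion qE = qvB, so E = vB.
E = 6840 × 0.402 = 2750 V/m.

E = 2750 V/m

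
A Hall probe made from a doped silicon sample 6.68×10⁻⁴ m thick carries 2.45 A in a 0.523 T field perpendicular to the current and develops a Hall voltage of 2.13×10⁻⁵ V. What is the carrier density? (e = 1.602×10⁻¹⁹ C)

From V_H = IB/(n e t), n = IB/(V_H e t).
n = (2.45)(0.523)/((2.13×10⁻⁵)(1.602×10⁻¹⁹)(6.68×10⁻⁴)) ≈ 5.62×10²⁶ m⁻³.

n ≈ 5.62×10²⁶ m⁻³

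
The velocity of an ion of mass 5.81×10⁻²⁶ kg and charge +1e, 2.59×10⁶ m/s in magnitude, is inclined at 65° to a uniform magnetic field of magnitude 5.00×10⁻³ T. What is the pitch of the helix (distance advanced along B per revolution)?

p ≈ 499 m

v∥ = v cosθ = 2.59×10⁶·cos65° ≈ 1.095×10⁶ m/s.
T = 2πm/(|q|B) = 2π(5.81×10⁻²⁶)/((1.602×10⁻¹⁹)(5.00×10⁻³)) ≈ 4.557×10⁻⁴ s.
pitch = v∥ T = (1.095×10⁶)(4.557×10⁻⁴) ≈ 499 m.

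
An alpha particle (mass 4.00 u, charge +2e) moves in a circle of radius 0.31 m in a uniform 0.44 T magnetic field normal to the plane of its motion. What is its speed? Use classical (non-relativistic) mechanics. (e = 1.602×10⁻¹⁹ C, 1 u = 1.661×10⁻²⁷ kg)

From |q|vB = mv²/r, v = |q|Br/m.
v = (3.204×10⁻¹⁹)(0.44)(0.31)/6.644×10⁻²⁷ ≈ 6.6×10⁶ m/s.

v ≈ 6.6×10⁶ m/s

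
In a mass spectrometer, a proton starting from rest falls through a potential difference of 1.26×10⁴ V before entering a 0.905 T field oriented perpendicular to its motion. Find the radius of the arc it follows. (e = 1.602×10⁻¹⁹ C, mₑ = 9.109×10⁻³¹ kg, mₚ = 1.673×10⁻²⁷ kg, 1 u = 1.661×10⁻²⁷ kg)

r ≈ 0.0179 m

Acceleration: |q|V = ½mv² ⇒ v = √(2|q|V/m) = √(2·1.602×10⁻¹⁹·1.26×10⁴/1.673×10⁻²⁷) ≈ 1.553×10⁶ m/s.
In the field: r = mv/(|q|B) = (1.673×10⁻²⁷)(1.553×10⁶)/((1.602×10⁻¹⁹)(0.905)) ≈ 0.0179 m.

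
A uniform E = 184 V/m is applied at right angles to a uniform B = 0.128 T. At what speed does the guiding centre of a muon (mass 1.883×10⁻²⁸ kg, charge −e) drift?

The E×B drift speed is v_d = E/B.
v_d = 184/0.128 = 1440 m/s.

v_d ≈ 1440 m/s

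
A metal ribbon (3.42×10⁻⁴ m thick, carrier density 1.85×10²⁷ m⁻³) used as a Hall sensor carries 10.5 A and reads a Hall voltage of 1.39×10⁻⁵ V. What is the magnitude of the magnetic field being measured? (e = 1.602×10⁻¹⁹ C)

From V_H = IB/(n e t), B = V_H n e t / I.
B = (1.39×10⁻⁵)(1.85×10²⁷)(1.602×10⁻¹⁹)(3.42×10⁻⁴)/10.5 ≈ 0.134 T.

B ≈ 0.134 T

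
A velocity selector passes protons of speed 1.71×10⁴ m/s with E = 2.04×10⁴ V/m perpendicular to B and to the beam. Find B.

B = 1.19 T

Balance of forces in the selector: qE = qvB ⇒ B = E/v.
B = 2.04×10⁴/1.71×10⁴ = 1.19 T.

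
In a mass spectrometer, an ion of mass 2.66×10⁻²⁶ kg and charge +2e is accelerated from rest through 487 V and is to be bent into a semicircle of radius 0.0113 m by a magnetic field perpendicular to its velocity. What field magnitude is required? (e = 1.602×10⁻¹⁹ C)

B ≈ 0.796 T

v = √(2|q|V/m) = √(2·3.204×10⁻¹⁹·487/2.66×10⁻²⁶) ≈ 1.083×10⁵ m/s.
B = mv/(|q|r) = (2.66×10⁻²⁶)(1.083×10⁵)/((3.204×10⁻¹⁹)(0.0113)) ≈ 0.796 T.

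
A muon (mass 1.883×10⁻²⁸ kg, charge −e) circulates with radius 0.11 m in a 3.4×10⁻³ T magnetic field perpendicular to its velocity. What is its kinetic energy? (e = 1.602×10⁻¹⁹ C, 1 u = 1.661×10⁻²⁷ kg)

KE ≈ 9.5×10⁻¹⁸ J

v = |q|Br/m, then KE = ½mv² = (qBr)²/(2m).
v = (1.602×10⁻¹⁹)(3.4×10⁻³)(0.11)/1.883×10⁻²⁸ ≈ 3.182×10⁵ m/s.
KE = ½(1.883×10⁻²⁸)(3.182×10⁵)² ≈ 9.5×10⁻¹⁸ J.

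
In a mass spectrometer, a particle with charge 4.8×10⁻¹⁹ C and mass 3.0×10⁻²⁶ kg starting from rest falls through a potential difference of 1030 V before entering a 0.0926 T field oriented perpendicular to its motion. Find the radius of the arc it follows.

Acceleration: |q|V = ½mv² ⇒ v = √(2|q|V/m) = √(2·4.8×10⁻¹⁹·1030/3.0×10⁻²⁶) ≈ 1.815×10⁵ m/s.
In the field: r = mv/(|q|B) = (3.0×10⁻²⁶)(1.815×10⁵)/((4.8×10⁻¹⁹)(0.0926)) ≈ 0.123 m.

r ≈ 0.123 m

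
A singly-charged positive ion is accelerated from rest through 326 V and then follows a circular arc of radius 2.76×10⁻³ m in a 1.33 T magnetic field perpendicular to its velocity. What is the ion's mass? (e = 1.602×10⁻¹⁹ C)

m ≈ 3.31×10⁻²⁷ kg

Combine |q|V = ½mv² and r = mv/(|q|B): eliminate v to get m = qB²r²/(2V).
m = (1.602×10⁻¹⁹)(1.33)²(2.76×10⁻³)²/(2·326) ≈ 3.31×10⁻²⁷ kg.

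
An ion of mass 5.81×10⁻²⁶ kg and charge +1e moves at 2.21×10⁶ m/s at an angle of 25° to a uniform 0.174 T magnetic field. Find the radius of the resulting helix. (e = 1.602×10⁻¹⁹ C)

v⊥ = v sinθ = 2.21×10⁶·sin25° ≈ 9.340×10⁵ m/s.
r = m v⊥/(|q|B) = (5.81×10⁻²⁶)(9.340×10⁵)/((1.602×10⁻¹⁹)(0.174)) ≈ 1.95 m.

r ≈ 1.95 m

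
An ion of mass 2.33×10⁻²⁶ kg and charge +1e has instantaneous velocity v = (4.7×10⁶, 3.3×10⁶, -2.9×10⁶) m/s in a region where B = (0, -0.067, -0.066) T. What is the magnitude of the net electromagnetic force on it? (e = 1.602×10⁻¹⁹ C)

v×B = (-4.12×10⁵, 3.10×10⁵, -3.15×10⁵) N/C.
F = q v×B = (1.602×10⁻¹⁹ C)·(-4.12×10⁵, 3.10×10⁵, -3.15×10⁵) = (-6.60×10⁻¹⁴, 4.97×10⁻¹⁴, -5.04×10⁻¹⁴) N.
|F| = 9.68×10⁻¹⁴ N.

|F| ≈ 9.68×10⁻¹⁴ N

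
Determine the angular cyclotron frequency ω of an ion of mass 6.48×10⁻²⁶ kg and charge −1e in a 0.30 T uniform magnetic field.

ω = |q|B/m.
ω = (1.602×10⁻¹⁹)(0.30)/6.48×10⁻²⁶ ≈ 7.4×10⁵ rad/s.

ω ≈ 7.4×10⁵ rad/s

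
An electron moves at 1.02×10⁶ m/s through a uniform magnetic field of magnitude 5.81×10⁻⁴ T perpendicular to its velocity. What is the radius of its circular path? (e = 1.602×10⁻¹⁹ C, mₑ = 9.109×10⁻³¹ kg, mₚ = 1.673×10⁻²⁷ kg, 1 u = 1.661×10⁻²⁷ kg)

The magnetic force provides the centripetal force: |q|vB = mv²/r.
r = mv/(|q|B) = (9.109×10⁻³¹)(1.02×10⁶)/((1.602×10⁻¹⁹)(5.81×10⁻⁴)) ≈ 9.98×10⁻³ m.

r ≈ 9.98×10⁻³ m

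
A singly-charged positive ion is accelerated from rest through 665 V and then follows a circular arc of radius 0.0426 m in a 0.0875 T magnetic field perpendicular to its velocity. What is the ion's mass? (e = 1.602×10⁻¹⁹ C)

m ≈ 1.67×10⁻²⁷ kg

Combine |q|V = ½mv² and r = mv/(|q|B): eliminate v to get m = qB²r²/(2V).
m = (1.602×10⁻¹⁹)(0.0875)²(0.0426)²/(2·665) ≈ 1.67×10⁻²⁷ kg.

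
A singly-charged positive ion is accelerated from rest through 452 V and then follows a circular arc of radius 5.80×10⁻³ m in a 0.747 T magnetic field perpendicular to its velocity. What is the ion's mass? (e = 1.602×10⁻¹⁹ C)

m ≈ 3.33×10⁻²⁷ kg

Combine |q|V = ½mv² and r = mv/(|q|B): eliminate v to get m = qB²r²/(2V).
m = (1.602×10⁻¹⁹)(0.747)²(5.80×10⁻³)²/(2·452) ≈ 3.33×10⁻²⁷ kg.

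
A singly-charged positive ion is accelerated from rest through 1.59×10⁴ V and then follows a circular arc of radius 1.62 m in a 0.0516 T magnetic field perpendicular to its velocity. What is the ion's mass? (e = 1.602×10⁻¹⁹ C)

Combine |q|V = ½mv² and r = mv/(|q|B): eliminate v to get m = qB²r²/(2V).
m = (1.602×10⁻¹⁹)(0.0516)²(1.62)²/(2·1.59×10⁴) ≈ 3.52×10⁻²⁶ kg.

m ≈ 3.52×10⁻²⁶ kg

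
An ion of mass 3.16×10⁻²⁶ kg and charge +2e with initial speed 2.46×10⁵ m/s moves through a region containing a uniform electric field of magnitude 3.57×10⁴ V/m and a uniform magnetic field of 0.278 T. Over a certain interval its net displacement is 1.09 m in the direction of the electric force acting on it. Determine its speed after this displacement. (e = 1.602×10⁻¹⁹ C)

v_f ≈ 9.22×10⁵ m/s

B does no work; ΔKE = |q|E d.
½mv_f² = ½mv₀² + |q|Ed = ½(3.16×10⁻²⁶)(2.46×10⁵)² + (3.204×10⁻¹⁹)(3.57×10⁴)(1.09) ≈ 9.562×10⁻¹⁶ J + 1.247×10⁻¹⁴ J ≈ 1.342×10⁻¹⁴ J.
v_f = √(2·1.342×10⁻¹⁴/3.16×10⁻²⁶) ≈ 9.22×10⁵ m/s.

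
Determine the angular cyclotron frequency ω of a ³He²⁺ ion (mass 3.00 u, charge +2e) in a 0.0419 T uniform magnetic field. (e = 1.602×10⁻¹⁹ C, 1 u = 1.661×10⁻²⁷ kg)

ω = |q|B/m.
ω = (3.204×10⁻¹⁹)(0.0419)/4.983×10⁻²⁷ ≈ 2.69×10⁶ rad/s.

ω ≈ 2.69×10⁶ rad/s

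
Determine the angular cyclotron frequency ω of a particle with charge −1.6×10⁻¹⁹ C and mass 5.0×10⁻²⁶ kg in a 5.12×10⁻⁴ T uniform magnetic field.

ω = |q|B/m.
ω = (1.6×10⁻¹⁹)(5.12×10⁻⁴)/5.0×10⁻²⁶ ≈ 1640 rad/s.

ω ≈ 1640 rad/s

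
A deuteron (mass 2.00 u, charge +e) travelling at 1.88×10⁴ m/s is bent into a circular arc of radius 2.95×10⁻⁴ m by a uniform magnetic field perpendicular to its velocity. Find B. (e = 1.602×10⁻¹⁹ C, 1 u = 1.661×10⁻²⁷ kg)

From |q|vB = mv²/r, B = mv/(|q|r).
B = (3.322×10⁻²⁷)(1.88×10⁴)/((1.602×10⁻¹⁹)(2.95×10⁻⁴)) ≈ 1.32 T.

B ≈ 1.32 T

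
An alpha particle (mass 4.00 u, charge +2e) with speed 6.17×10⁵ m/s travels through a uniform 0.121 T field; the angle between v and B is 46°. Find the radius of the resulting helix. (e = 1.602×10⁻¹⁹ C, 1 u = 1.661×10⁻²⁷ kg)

r ≈ 0.0761 m

v⊥ = v sinθ = 6.17×10⁵·sin46° ≈ 4.438×10⁵ m/s.
r = m v⊥/(|q|B) = (6.644×10⁻²⁷)(4.438×10⁵)/((3.204×10⁻¹⁹)(0.121)) ≈ 0.0761 m.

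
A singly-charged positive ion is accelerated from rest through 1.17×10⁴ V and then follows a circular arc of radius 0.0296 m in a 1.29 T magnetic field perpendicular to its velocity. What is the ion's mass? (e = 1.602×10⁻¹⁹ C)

Combine |q|V = ½mv² and r = mv/(|q|B): eliminate v to get m = qB²r²/(2V).
m = (1.602×10⁻¹⁹)(1.29)²(0.0296)²/(2·1.17×10⁴) ≈ 9.98×10⁻²⁷ kg.

m ≈ 9.98×10⁻²⁷ kg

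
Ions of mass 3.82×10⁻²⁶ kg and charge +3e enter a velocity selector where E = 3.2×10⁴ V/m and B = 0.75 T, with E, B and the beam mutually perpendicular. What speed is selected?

Zero net Lorentz force requires |qE| = |q v×B|, i.e. E = vB.
v = E/B = 3.2×10⁴/0.75 = 4.3×10⁴ m/s.

v = 4.3×10⁴ m/s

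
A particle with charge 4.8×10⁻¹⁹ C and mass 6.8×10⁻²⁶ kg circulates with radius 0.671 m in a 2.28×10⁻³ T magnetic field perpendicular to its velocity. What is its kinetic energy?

KE ≈ 24.8 eV

v = |q|Br/m, then KE = ½mv² = (qBr)²/(2m).
v = (4.8×10⁻¹⁹)(2.28×10⁻³)(0.671)/6.8×10⁻²⁶ ≈ 1.080×10⁴ m/s.
KE = ½(6.8×10⁻²⁶)(1.080×10⁴)² ≈ 3.97×10⁻¹⁸ J = 24.8 eV.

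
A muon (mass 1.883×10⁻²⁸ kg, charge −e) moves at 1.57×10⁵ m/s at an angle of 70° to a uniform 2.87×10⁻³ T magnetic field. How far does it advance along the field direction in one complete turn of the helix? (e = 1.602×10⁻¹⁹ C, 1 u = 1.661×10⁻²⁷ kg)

p ≈ 0.138 m

v∥ = v cosθ = 1.57×10⁵·cos70° ≈ 5.370×10⁴ m/s.
T = 2πm/(|q|B) = 2π(1.883×10⁻²⁸)/((1.602×10⁻¹⁹)(2.87×10⁻³)) ≈ 2.573×10⁻⁶ s.
pitch = v∥ T = (5.370×10⁴)(2.573×10⁻⁶) ≈ 0.138 m.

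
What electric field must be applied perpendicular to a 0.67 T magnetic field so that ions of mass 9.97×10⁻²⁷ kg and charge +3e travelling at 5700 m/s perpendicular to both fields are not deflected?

For straight-line motion qE = qvB, so E = vB.
E = 5700 × 0.67 = 3800 V/m.

E = 3800 V/m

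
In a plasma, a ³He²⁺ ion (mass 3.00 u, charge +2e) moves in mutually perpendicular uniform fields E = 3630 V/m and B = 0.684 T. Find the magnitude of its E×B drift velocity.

The steady drift has the magnetic force balancing the electric force, so v_d = E/B.
v_d = 3630/0.684 = 5310 m/s.

v_d ≈ 5310 m/s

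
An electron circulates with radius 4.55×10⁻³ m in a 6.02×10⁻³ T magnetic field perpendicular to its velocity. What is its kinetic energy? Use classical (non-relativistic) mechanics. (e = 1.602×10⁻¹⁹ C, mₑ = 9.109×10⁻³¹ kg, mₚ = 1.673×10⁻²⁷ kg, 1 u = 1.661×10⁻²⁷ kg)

v = |q|Br/m, then KE = ½mv² = (qBr)²/(2m).
v = (1.602×10⁻¹⁹)(6.02×10⁻³)(4.55×10⁻³)/9.109×10⁻³¹ ≈ 4.817×10⁶ m/s.
KE = ½(9.109×10⁻³¹)(4.817×10⁶)² ≈ 1.06×10⁻¹⁷ J.

KE ≈ 1.06×10⁻¹⁷ J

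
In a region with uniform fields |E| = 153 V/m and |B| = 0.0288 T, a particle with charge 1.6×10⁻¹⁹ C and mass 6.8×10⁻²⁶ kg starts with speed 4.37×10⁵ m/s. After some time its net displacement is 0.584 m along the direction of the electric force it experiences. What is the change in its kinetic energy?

ΔKE ≈ 1.43×10⁻¹⁷ J

The magnetic force is always ⟂ v and does no work; only the electric force changes KE.
ΔKE = F_E · d = |q|E d = (1.6×10⁻¹⁹)(153)(0.584) ≈ 1.43×10⁻¹⁷ J.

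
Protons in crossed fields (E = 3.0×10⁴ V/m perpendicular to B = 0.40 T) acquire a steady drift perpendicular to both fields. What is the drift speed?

The steady drift has the magnetic force balancing the electric force, so v_d = E/B.
v_d = 3.0×10⁴/0.40 = 7.5×10⁴ m/s.

v_d ≈ 7.5×10⁴ m/s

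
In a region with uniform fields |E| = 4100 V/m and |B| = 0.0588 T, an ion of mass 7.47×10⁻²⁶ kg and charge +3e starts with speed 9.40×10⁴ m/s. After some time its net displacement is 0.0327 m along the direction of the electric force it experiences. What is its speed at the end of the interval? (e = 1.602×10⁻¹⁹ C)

v_f ≈ 1.03×10⁵ m/s

B does no work; ΔKE = |q|E d.
½mv_f² = ½mv₀² + |q|Ed = ½(7.47×10⁻²⁶)(9.40×10⁴)² + (4.806×10⁻¹⁹)(4100)(0.0327) ≈ 3.300×10⁻¹⁶ J + 6.443×10⁻¹⁷ J ≈ 3.945×10⁻¹⁶ J.
v_f = √(2·3.945×10⁻¹⁶/7.47×10⁻²⁶) ≈ 1.03×10⁵ m/s.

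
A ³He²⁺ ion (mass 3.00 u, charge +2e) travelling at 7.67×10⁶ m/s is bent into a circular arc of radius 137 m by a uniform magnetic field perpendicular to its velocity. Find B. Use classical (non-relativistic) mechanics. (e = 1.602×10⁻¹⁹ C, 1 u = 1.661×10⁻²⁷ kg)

From |q|vB = mv²/r, B = mv/(|q|r).
B = (4.983×10⁻²⁷)(7.67×10⁶)/((3.204×10⁻¹⁹)(137)) ≈ 8.71×10⁻⁴ T.

B ≈ 8.71×10⁻⁴ T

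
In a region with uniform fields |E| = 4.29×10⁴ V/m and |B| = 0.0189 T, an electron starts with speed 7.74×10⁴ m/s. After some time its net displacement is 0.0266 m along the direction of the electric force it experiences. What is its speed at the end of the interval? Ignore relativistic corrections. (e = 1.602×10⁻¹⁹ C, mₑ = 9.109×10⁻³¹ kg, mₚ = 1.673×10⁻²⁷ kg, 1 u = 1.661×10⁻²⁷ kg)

B does no work; ΔKE = |q|E d.
½mv_f² = ½mv₀² + |q|Ed = ½(9.109×10⁻³¹)(7.74×10⁴)² + (1.602×10⁻¹⁹)(4.29×10⁴)(0.0266) ≈ 2.728×10⁻²¹ J + 1.828×10⁻¹⁶ J ≈ 1.828×10⁻¹⁶ J.
v_f = √(2·1.828×10⁻¹⁶/9.109×10⁻³¹) ≈ 2.00×10⁷ m/s.

v_f ≈ 2.00×10⁷ m/s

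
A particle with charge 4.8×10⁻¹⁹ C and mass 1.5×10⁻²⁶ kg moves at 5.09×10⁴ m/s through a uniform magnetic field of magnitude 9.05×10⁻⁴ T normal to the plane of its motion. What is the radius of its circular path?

r ≈ 1.76 m

The magnetic force provides the centripetal force: |q|vB = mv²/r.
r = mv/(|q|B) = (1.5×10⁻²⁶)(5.09×10⁴)/((4.8×10⁻¹⁹)(9.05×10⁻⁴)) ≈ 1.76 m.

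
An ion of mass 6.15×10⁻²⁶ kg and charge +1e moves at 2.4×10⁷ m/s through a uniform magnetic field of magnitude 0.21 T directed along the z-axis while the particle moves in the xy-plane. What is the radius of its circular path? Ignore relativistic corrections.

r ≈ 44 m

The magnetic force provides the centripetal force: |q|vB = mv²/r.
r = mv/(|q|B) = (6.15×10⁻²⁶)(2.4×10⁷)/((1.602×10⁻¹⁹)(0.21)) ≈ 44 m.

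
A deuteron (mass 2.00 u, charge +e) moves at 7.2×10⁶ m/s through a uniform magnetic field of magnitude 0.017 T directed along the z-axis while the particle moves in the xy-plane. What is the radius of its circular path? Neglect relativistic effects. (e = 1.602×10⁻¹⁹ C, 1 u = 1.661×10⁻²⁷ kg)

The magnetic force provides the centripetal force: |q|vB = mv²/r.
r = mv/(|q|B) = (3.322×10⁻²⁷)(7.2×10⁶)/((1.602×10⁻¹⁹)(0.017)) ≈ 8.8 m.

r ≈ 8.8 m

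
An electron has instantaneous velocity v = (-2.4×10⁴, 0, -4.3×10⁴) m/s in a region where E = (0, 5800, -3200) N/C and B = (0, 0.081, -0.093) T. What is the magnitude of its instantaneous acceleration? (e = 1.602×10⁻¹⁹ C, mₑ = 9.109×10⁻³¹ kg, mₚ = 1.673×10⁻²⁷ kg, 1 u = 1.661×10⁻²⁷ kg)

|a| ≈ 1.26×10¹⁵ m/s²

v×B = (3480, -2230, -1940) N/C.
E + v×B = (3480, 3570, -5140) N/C.
F = q(E + v×B) = (−1.602×10⁻¹⁹ C)·(3480, 3570, -5140) = (-5.58×10⁻¹⁶, -5.72×10⁻¹⁶, 8.24×10⁻¹⁶) N.
|a| = |F|/m = 1.148×10⁻¹⁵/9.109×10⁻³¹ ≈ 1.26×10¹⁵ m/s².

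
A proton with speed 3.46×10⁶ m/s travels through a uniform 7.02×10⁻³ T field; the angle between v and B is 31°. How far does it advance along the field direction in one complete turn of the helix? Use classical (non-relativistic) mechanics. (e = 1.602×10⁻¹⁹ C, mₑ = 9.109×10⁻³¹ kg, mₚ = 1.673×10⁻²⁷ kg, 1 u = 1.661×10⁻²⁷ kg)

v∥ = v cosθ = 3.46×10⁶·cos31° ≈ 2.966×10⁶ m/s.
T = 2πm/(|q|B) = 2π(1.673×10⁻²⁷)/((1.602×10⁻¹⁹)(7.02×10⁻³)) ≈ 9.347×10⁻⁶ s.
pitch = v∥ T = (2.966×10⁶)(9.347×10⁻⁶) ≈ 27.7 m.

p ≈ 27.7 m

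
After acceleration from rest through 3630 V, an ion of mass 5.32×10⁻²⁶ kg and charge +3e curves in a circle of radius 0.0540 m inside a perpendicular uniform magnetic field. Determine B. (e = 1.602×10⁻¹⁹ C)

B ≈ 0.525 T

v = √(2|q|V/m) = √(2·4.806×10⁻¹⁹·3630/5.32×10⁻²⁶) ≈ 2.561×10⁵ m/s.
B = mv/(|q|r) = (5.32×10⁻²⁶)(2.561×10⁵)/((4.806×10⁻¹⁹)(0.0540)) ≈ 0.525 T.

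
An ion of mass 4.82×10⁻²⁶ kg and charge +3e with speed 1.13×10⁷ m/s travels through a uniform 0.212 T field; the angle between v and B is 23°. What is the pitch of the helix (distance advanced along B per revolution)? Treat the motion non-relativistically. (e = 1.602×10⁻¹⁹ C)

v∥ = v cosθ = 1.13×10⁷·cos23° ≈ 1.040×10⁷ m/s.
T = 2πm/(|q|B) = 2π(4.82×10⁻²⁶)/((4.806×10⁻¹⁹)(0.212)) ≈ 2.972×10⁻⁶ s.
pitch = v∥ T = (1.040×10⁷)(2.972×10⁻⁶) ≈ 30.9 m.

p ≈ 30.9 m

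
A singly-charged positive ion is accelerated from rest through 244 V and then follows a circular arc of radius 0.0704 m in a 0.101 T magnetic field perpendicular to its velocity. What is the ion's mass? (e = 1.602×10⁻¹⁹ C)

Combine |q|V = ½mv² and r = mv/(|q|B): eliminate v to get m = qB²r²/(2V).
m = (1.602×10⁻¹⁹)(0.101)²(0.0704)²/(2·244) ≈ 1.66×10⁻²⁶ kg.

m ≈ 1.66×10⁻²⁶ kg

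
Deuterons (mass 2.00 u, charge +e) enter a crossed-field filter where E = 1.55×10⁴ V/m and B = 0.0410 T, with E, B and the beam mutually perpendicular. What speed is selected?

v = 3.78×10⁵ m/s

Straight-line motion ⇒ electric and magnetic forces cancel, so E = vB.
v = E/B = 1.55×10⁴/0.0410 = 3.78×10⁵ m/s.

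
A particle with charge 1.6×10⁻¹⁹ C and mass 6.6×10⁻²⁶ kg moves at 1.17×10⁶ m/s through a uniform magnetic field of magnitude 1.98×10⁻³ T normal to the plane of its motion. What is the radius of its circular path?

The magnetic force provides the centripetal force: |q|vB = mv²/r.
r = mv/(|q|B) = (6.6×10⁻²⁶)(1.17×10⁶)/((1.6×10⁻¹⁹)(1.98×10⁻³)) ≈ 244 m.

r ≈ 244 m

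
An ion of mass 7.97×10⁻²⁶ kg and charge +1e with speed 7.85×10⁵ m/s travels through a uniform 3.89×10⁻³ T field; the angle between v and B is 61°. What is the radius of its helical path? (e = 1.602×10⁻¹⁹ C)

v⊥ = v sinθ = 7.85×10⁵·sin61° ≈ 6.866×10⁵ m/s.
r = m v⊥/(|q|B) = (7.97×10⁻²⁶)(6.866×10⁵)/((1.602×10⁻¹⁹)(3.89×10⁻³)) ≈ 87.8 m.

r ≈ 87.8 m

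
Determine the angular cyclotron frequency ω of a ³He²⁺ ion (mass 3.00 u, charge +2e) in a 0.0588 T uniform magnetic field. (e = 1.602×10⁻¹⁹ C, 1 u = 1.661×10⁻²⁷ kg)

ω = |q|B/m.
ω = (3.204×10⁻¹⁹)(0.0588)/4.983×10⁻²⁷ ≈ 3.78×10⁶ rad/s.

ω ≈ 3.78×10⁶ rad/s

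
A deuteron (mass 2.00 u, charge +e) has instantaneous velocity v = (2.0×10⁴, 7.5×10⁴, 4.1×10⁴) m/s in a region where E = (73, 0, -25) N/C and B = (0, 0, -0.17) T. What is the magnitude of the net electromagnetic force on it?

|F| ≈ 2.10×10⁻¹⁵ N

v×B = (-1.28×10⁴, 3400, 0) N/C.
E + v×B = (-1.27×10⁴, 3400, -25.0) N/C.
F = q(E + v×B) = (1.602×10⁻¹⁹ C)·(-1.27×10⁴, 3400, -25.0) = (-2.03×10⁻¹⁵, 5.45×10⁻¹⁶, -4.00×10⁻¹⁸) N.
|F| = 2.10×10⁻¹⁵ N.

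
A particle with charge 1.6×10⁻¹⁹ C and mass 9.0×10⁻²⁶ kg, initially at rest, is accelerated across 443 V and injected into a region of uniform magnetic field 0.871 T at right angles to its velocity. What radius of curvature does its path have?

r ≈ 0.0256 m

Acceleration: |q|V = ½mv² ⇒ v = √(2|q|V/m) = √(2·1.6×10⁻¹⁹·443/9.0×10⁻²⁶) ≈ 3.969×10⁴ m/s.
In the field: r = mv/(|q|B) = (9.0×10⁻²⁶)(3.969×10⁴)/((1.6×10⁻¹⁹)(0.871)) ≈ 0.0256 m.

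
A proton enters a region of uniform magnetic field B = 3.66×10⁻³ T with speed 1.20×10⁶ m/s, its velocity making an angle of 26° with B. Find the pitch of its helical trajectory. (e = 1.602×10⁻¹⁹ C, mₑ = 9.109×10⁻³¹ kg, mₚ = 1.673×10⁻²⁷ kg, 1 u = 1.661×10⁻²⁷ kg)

v∥ = v cosθ = 1.20×10⁶·cos26° ≈ 1.079×10⁶ m/s.
T = 2πm/(|q|B) = 2π(1.673×10⁻²⁷)/((1.602×10⁻¹⁹)(3.66×10⁻³)) ≈ 1.793×10⁻⁵ s.
pitch = v∥ T = (1.079×10⁶)(1.793×10⁻⁵) ≈ 19.3 m.

p ≈ 19.3 m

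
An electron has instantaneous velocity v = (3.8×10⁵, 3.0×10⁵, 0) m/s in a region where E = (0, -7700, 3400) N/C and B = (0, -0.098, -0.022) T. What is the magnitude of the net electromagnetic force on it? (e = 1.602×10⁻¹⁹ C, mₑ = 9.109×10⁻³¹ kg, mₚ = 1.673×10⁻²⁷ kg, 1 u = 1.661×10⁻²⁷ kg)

v×B = (-6600, 8360, -3.72×10⁴) N/C.
E + v×B = (-6600, 660, -3.38×10⁴) N/C.
F = q(E + v×B) = (−1.602×10⁻¹⁹ C)·(-6600, 660, -3.38×10⁴) = (1.06×10⁻¹⁵, -1.06×10⁻¹⁶, 5.42×10⁻¹⁵) N.
|F| = 5.52×10⁻¹⁵ N.

|F| ≈ 5.52×10⁻¹⁵ N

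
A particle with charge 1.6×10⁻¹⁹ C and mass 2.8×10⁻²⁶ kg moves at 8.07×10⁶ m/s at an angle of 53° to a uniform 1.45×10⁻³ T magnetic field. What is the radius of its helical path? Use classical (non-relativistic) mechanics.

r ≈ 778 m

v⊥ = v sinθ = 8.07×10⁶·sin53° ≈ 6.445×10⁶ m/s.
r = m v⊥/(|q|B) = (2.8×10⁻²⁶)(6.445×10⁶)/((1.6×10⁻¹⁹)(1.45×10⁻³)) ≈ 778 m.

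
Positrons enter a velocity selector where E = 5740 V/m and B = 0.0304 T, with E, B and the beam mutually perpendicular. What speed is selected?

Straight-line motion ⇒ electric and magnetic forces cancel, so E = vB.
v = E/B = 5740/0.0304 = 1.89×10⁵ m/s.

v = 1.89×10⁵ m/s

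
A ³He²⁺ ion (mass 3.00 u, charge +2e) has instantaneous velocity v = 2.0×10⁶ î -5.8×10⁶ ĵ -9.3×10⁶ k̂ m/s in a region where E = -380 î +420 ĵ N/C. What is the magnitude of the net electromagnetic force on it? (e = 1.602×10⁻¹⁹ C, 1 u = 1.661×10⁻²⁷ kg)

|F| ≈ 1.81×10⁻¹⁶ N

Only an electric field acts, so F = qE = (3.204×10⁻¹⁹ C)·(-380, 420, 0) = (-1.22×10⁻¹⁶, 1.35×10⁻¹⁶, 0) N.
|F| = 1.81×10⁻¹⁶ N.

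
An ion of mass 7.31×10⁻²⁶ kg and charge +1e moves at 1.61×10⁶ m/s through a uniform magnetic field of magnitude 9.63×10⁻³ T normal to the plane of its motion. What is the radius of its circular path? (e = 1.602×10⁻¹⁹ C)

The magnetic force provides the centripetal force: |q|vB = mv²/r.
r = mv/(|q|B) = (7.31×10⁻²⁶)(1.61×10⁶)/((1.602×10⁻¹⁹)(9.63×10⁻³)) ≈ 76.3 m.

r ≈ 76.3 m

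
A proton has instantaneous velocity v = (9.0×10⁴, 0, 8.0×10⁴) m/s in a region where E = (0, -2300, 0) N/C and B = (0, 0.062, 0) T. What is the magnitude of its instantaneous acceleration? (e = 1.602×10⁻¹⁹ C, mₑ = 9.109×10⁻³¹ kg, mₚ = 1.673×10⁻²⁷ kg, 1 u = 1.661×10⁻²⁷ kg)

v×B = (-4960, 0, 5580) N/C.
E + v×B = (-4960, -2300, 5580) N/C.
F = q(E + v×B) = (1.602×10⁻¹⁹ C)·(-4960, -2300, 5580) = (-7.95×10⁻¹⁶, -3.68×10⁻¹⁶, 8.94×10⁻¹⁶) N.
|a| = |F|/m = 1.251×10⁻¹⁵/1.673×10⁻²⁷ ≈ 7.48×10¹¹ m/s².

|a| ≈ 7.48×10¹¹ m/s²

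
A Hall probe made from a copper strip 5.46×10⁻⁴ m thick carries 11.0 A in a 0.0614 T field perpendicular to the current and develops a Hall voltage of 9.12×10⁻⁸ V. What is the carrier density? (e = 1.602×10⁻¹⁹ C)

n ≈ 8.47×10²⁸ m⁻³

From V_H = IB/(n e t), n = IB/(V_H e t).
n = (11.0)(0.0614)/((9.12×10⁻⁸)(1.602×10⁻¹⁹)(5.46×10⁻⁴)) ≈ 8.47×10²⁸ m⁻³.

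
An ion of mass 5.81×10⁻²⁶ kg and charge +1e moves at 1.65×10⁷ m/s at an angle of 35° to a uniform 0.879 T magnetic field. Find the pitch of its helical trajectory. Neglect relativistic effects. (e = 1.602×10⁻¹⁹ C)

p ≈ 35.0 m

v∥ = v cosθ = 1.65×10⁷·cos35° ≈ 1.352×10⁷ m/s.
T = 2πm/(|q|B) = 2π(5.81×10⁻²⁶)/((1.602×10⁻¹⁹)(0.879)) ≈ 2.592×10⁻⁶ s.
pitch = v∥ T = (1.352×10⁷)(2.592×10⁻⁶) ≈ 35.0 m.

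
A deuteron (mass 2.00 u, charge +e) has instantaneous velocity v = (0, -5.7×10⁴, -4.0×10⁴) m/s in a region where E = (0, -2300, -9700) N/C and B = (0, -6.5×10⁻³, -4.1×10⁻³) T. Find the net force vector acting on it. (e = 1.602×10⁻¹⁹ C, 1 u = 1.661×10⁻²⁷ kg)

v×B = (-26.3, 0, 0) N/C.
E + v×B = (-26.3, -2300, -9700) N/C.
F = q(E + v×B) = (1.602×10⁻¹⁹ C)·(-26.3, -2300, -9700) = (-4.21×10⁻¹⁸, -3.68×10⁻¹⁶, -1.55×10⁻¹⁵) N.

F ≈ (-4.21×10⁻¹⁸, -3.68×10⁻¹⁶, -1.55×10⁻¹⁵) N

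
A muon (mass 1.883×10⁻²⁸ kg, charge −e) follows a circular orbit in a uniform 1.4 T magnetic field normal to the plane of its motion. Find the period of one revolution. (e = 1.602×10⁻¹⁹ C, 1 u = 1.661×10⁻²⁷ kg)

T ≈ 5.3×10⁻⁹ s

The cyclotron period depends only on m, q, B: T = 2πm/(|q|B).
T = 2π(1.883×10⁻²⁸)/((1.602×10⁻¹⁹)(1.4)) ≈ 5.3×10⁻⁹ s.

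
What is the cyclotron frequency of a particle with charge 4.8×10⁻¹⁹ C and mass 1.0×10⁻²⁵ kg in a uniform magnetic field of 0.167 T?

f = |q|B/(2πm).
f = (4.8×10⁻¹⁹)(0.167)/(2π·1.0×10⁻²⁵) ≈ 1.28×10⁵ Hz.

f ≈ 1.28×10⁵ Hz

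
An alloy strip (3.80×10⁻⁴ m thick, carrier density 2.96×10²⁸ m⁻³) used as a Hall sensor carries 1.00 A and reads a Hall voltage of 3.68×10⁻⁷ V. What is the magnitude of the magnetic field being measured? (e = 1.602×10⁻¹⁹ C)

B ≈ 0.663 T

From V_H = IB/(n e t), B = V_H n e t / I.
B = (3.68×10⁻⁷)(2.96×10²⁸)(1.602×10⁻¹⁹)(3.80×10⁻⁴)/1.00 ≈ 0.663 T.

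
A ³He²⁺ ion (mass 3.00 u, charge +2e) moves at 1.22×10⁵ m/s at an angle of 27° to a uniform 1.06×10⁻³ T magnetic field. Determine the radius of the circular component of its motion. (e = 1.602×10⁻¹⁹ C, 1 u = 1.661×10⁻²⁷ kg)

r ≈ 0.813 m

v⊥ = v sinθ = 1.22×10⁵·sin27° ≈ 5.539×10⁴ m/s.
r = m v⊥/(|q|B) = (4.983×10⁻²⁷)(5.539×10⁴)/((3.204×10⁻¹⁹)(1.06×10⁻³)) ≈ 0.813 m.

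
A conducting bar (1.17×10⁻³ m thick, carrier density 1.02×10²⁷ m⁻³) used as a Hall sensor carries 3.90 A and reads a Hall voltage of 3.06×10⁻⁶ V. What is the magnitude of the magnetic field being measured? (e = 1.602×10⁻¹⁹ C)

From V_H = IB/(n e t), B = V_H n e t / I.
B = (3.06×10⁻⁶)(1.02×10²⁷)(1.602×10⁻¹⁹)(1.17×10⁻³)/3.90 ≈ 0.150 T.

B ≈ 0.150 T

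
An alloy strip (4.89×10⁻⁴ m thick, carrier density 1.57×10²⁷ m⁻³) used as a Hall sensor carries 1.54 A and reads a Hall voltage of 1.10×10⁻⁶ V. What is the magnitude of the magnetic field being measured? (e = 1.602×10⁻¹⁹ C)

B ≈ 0.0879 T

From V_H = IB/(n e t), B = V_H n e t / I.
B = (1.10×10⁻⁶)(1.57×10²⁷)(1.602×10⁻¹⁹)(4.89×10⁻⁴)/1.54 ≈ 0.0879 T.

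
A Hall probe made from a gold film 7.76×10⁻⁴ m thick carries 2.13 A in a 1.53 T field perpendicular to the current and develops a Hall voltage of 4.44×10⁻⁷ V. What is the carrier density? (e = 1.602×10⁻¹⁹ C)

n ≈ 5.90×10²⁸ m⁻³

From V_H = IB/(n e t), n = IB/(V_H e t).
n = (2.13)(1.53)/((4.44×10⁻⁷)(1.602×10⁻¹⁹)(7.76×10⁻⁴)) ≈ 5.90×10²⁸ m⁻³.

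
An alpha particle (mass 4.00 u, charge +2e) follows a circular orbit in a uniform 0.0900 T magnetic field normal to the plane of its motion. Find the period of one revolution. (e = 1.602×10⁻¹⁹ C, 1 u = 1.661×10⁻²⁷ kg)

The cyclotron period depends only on m, q, B: T = 2πm/(|q|B).
T = 2π(6.644×10⁻²⁷)/((3.204×10⁻¹⁹)(0.0900)) ≈ 1.45×10⁻⁶ s.

T ≈ 1.45×10⁻⁶ s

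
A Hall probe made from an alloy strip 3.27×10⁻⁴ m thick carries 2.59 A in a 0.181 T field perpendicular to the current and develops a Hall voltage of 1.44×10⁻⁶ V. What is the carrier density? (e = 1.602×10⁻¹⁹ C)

n ≈ 6.21×10²⁷ m⁻³

From V_H = IB/(n e t), n = IB/(V_H e t).
n = (2.59)(0.181)/((1.44×10⁻⁶)(1.602×10⁻¹⁹)(3.27×10⁻⁴)) ≈ 6.21×10²⁷ m⁻³.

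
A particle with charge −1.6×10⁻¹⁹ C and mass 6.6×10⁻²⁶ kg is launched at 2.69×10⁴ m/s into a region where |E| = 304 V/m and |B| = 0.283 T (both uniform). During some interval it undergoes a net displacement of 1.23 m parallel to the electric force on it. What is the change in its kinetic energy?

ΔKE ≈ 5.98×10⁻¹⁷ J

The magnetic force is always ⟂ v and does no work; only the electric force changes KE.
ΔKE = F_E · d = |q|E d = (1.6×10⁻¹⁹)(304)(1.23) ≈ 5.98×10⁻¹⁷ J.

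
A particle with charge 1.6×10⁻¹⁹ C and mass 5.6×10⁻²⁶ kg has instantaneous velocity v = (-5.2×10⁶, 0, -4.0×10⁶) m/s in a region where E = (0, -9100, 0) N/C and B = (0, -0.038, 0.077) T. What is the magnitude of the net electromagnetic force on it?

|F| ≈ 7.42×10⁻¹⁴ N

v×B = (-1.52×10⁵, 4.00×10⁵, 1.98×10⁵) N/C.
E + v×B = (-1.52×10⁵, 3.91×10⁵, 1.98×10⁵) N/C.
F = q(E + v×B) = (1.6×10⁻¹⁹ C)·(-1.52×10⁵, 3.91×10⁵, 1.98×10⁵) = (-2.43×10⁻¹⁴, 6.26×10⁻¹⁴, 3.16×10⁻¹⁴) N.
|F| = 7.42×10⁻¹⁴ N.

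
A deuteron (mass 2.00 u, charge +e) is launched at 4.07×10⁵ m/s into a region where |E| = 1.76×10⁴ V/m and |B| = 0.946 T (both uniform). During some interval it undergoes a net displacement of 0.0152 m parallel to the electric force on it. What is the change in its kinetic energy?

The magnetic force is always ⟂ v and does no work; only the electric force changes KE.
ΔKE = F_E · d = |q|E d = (1.602×10⁻¹⁹)(1.76×10⁴)(0.0152) ≈ 4.29×10⁻¹⁷ J.

ΔKE ≈ 4.29×10⁻¹⁷ J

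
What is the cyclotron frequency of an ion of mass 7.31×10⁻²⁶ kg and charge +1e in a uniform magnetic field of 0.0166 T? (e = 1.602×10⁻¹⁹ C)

f ≈ 5790 Hz

f = |q|B/(2πm).
f = (1.602×10⁻¹⁹)(0.0166)/(2π·7.31×10⁻²⁶) ≈ 5790 Hz.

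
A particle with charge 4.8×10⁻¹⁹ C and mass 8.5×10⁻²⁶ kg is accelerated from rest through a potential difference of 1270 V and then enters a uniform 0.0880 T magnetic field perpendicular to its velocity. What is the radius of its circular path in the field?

r ≈ 0.241 m

Acceleration: |q|V = ½mv² ⇒ v = √(2|q|V/m) = √(2·4.8×10⁻¹⁹·1270/8.5×10⁻²⁶) ≈ 1.198×10⁵ m/s.
In the field: r = mv/(|q|B) = (8.5×10⁻²⁶)(1.198×10⁵)/((4.8×10⁻¹⁹)(0.0880)) ≈ 0.241 m.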